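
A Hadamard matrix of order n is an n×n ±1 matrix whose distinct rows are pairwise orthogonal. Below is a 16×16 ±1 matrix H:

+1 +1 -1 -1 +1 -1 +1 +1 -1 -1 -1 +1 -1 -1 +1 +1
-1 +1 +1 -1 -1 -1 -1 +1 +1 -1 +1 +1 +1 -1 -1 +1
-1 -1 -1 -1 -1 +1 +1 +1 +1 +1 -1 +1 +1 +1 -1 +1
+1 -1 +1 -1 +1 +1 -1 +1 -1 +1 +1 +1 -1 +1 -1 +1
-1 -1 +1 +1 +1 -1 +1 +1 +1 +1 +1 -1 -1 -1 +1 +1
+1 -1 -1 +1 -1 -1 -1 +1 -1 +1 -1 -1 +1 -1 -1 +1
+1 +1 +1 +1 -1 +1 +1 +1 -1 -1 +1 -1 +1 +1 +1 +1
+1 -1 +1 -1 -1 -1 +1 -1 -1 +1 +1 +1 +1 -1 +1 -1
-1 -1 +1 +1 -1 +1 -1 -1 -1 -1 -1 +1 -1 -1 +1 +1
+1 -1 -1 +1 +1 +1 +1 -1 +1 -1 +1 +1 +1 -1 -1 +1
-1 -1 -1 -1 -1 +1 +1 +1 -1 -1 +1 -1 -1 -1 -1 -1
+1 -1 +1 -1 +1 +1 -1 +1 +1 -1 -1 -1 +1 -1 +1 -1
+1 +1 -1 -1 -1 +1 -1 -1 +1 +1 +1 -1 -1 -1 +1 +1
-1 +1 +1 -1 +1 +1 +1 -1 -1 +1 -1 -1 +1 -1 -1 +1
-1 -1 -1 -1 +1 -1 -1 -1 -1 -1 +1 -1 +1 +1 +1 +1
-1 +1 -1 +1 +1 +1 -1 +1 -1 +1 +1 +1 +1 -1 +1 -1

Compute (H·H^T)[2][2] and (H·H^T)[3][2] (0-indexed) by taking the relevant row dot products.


Row 2 of H: [-1, -1, -1, -1, -1, 1, 1, 1, 1, 1, -1, 1, 1, 1, -1, 1].
Row 3 of H: [1, -1, 1, -1, 1, 1, -1, 1, -1, 1, 1, 1, -1, 1, -1, 1].
(H·H^T)[2][2] = Σ_j H[2][j]·H[2][j] = (-1)² + (-1)² + (-1)² + (-1)² + (-1)² + (1)² + (1)² + (1)² + (1)² + (1)² + (-1)² + (1)² + (1)² + (1)² + (-1)² + (1)² = 1 + 1 + 1 + 1 + 1 + 1 + 1 + 1 + 1 + 1 + 1 + 1 + 1 + 1 + 1 + 1 = 16.
(H·H^T)[3][2] = Σ_j H[3][j]·H[2][j] = (1)·(-1) + (-1)·(-1) + (1)·(-1) + (-1)·(-1) + (1)·(-1) + (1)·(1) + (-1)·(1) + (1)·(1) + (-1)·(1) + (1)·(1) + (1)·(-1) + (1)·(1) + (-1)·(1) + (1)·(1) + (-1)·(-1) + (1)·(1) = -1 + 1 + -1 + 1 + -1 + 1 + -1 + 1 + -1 + 1 + -1 + 1 + -1 + 1 + 1 + 1 = 2.
Rows 3 and 2 are not orthogonal (dot product = 2 ≠ 0), so H is not a Hadamard matrix.

(2,2) entry = 16; (3,2) entry = 2.


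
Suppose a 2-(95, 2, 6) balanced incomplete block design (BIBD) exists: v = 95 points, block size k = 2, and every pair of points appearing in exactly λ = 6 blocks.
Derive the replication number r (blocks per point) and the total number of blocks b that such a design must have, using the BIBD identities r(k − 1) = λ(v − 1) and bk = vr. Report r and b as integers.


Any 2-(v, k, λ) BIBD satisfies two necessary conditions:
  (i)  Each point sits in r blocks, and counting incidences through any fixed point gives r(k − 1) = λ(v − 1), so r = λ(v − 1)/(k − 1).
  (ii) Total incidences bk = vr, so b = vr/k.
Step 1: r = λ(v − 1)/(k − 1) = 6·(95 − 1)/(2 − 1) = 6·94/1 = 564/1 = 564.
Step 2: b = vr/k = 95·564/2 = 53580/2 = 26790.
Check integrality: r = 564 ∈ Z ✓, b = 26790 ∈ Z ✓.
(These identities are necessary conditions: they determine r and b for any design with these parameters, but do not by themselves prove that one exists.)

r = 564, b = 26790.


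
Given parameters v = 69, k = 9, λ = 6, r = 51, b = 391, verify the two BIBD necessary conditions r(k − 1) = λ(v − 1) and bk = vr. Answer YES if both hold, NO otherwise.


Condition (i): r(k − 1) = 51·8 = 408; λ(v − 1) = 6·68 = 408. Match? YES.
Condition (ii): bk = 391·9 = 3519; vr = 69·51 = 3519. Match? YES.
Both conditions hold? YES.

YES


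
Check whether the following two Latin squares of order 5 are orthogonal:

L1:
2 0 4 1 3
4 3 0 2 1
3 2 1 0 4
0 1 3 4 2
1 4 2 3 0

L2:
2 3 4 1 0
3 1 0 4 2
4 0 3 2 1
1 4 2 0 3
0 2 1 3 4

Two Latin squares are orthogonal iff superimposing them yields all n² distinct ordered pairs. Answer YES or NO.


Form the n² = 25 superimposed pairs (L1[i][j], L2[i][j]), row by row (rows and columns indexed from 0):
row 0: (2,2) (0,3) (4,4) (1,1) (3,0)
row 1: (4,3) (3,1) (0,0) (2,4) (1,2)
row 2: (3,4) (2,0) (1,3) (0,2) (4,1)
row 3: (0,1) (1,4) (3,2) (4,0) (2,3)
row 4: (1,0) (4,2) (2,1) (3,3) (0,4)
Orthogonality requires all 25 pairs distinct.
Check by first coordinate: for each symbol s of L1, list the L2 entries in the n cells where L1 = s; they must all differ.
  L1 = 0: L2 entries (in reading order) 3, 0, 2, 1, 4 — all 5 distinct ✓
  L1 = 1: L2 entries (in reading order) 1, 2, 3, 4, 0 — all 5 distinct ✓
  L1 = 2: L2 entries (in reading order) 2, 4, 0, 3, 1 — all 5 distinct ✓
  L1 = 3: L2 entries (in reading order) 0, 1, 4, 2, 3 — all 5 distinct ✓
  L1 = 4: L2 entries (in reading order) 4, 3, 1, 0, 2 — all 5 distinct ✓
Every symbol of L1 meets every symbol of L2 exactly once, so all 25 pairs are distinct (25 of 25).
Conclusion: YES.

YES


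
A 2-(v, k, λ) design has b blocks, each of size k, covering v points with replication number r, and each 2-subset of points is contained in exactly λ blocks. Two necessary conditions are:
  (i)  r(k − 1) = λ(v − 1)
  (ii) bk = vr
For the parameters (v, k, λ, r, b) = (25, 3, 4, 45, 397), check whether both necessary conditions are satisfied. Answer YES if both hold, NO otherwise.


Condition (i): r(k − 1) = 45·2 = 90; λ(v − 1) = 4·24 = 96. Match? NO.
Condition (ii): bk = 397·3 = 1191; vr = 25·45 = 1125. Match? NO.
Both conditions hold? NO.

NO


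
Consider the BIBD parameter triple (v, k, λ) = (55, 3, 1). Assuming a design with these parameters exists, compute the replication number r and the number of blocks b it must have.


Any 2-(v, k, λ) BIBD satisfies two necessary conditions:
  (i)  Each point sits in r blocks, and counting incidences through any fixed point gives r(k − 1) = λ(v − 1), so r = λ(v − 1)/(k − 1).
  (ii) Total incidences bk = vr, so b = vr/k.
Step 1: r = λ(v − 1)/(k − 1) = 1·(55 − 1)/(3 − 1) = 1·54/2 = 54/2 = 27.
Step 2: b = vr/k = 55·27/3 = 1485/3 = 495.
Check integrality: r = 27 ∈ Z ✓, b = 495 ∈ Z ✓.
(These identities are necessary conditions: they determine r and b for any design with these parameters, but do not by themselves prove that one exists.)

r = 27, b = 495.


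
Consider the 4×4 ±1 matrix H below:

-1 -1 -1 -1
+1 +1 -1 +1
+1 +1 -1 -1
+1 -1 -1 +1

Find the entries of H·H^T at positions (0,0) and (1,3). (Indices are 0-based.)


Row 0 of H: [-1, -1, -1, -1].
Row 1 of H: [1, 1, -1, 1].
Row 3 of H: [1, -1, -1, 1].
(H·H^T)[0][0] = Σ_j H[0][j]·H[0][j] = (-1)² + (-1)² + (-1)² + (-1)² = 1 + 1 + 1 + 1 = 4.
(H·H^T)[1][3] = Σ_j H[1][j]·H[3][j] = (1)·(1) + (1)·(-1) + (-1)·(-1) + (1)·(1) = 1 + -1 + 1 + 1 = 2.
Rows 1 and 3 are not orthogonal (dot product = 2 ≠ 0), so H is not a Hadamard matrix.

(0,0) entry = 4; (1,3) entry = 2.


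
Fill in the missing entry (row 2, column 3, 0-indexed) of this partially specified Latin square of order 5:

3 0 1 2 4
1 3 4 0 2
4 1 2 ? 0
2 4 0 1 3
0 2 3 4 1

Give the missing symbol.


Row 2 contains symbols [0, 1, 2, 4] — missing [3].
Column 3 contains symbols [0, 1, 2, 4] — missing [3].
The missing symbol must appear in both missing sets; intersection = [3].
Therefore the hidden value is 3.

Missing value = 3.


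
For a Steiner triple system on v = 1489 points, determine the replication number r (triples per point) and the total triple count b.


An STS(v) is a 2-(v, 3, 1) BIBD: block size k = 3, λ = 1.
Replication: r(k − 1) = λ(v − 1) ⇒ r·2 = 1489 − 1 = 1488 ⇒ r = 744.
Block count: bk = vr ⇒ b·3 = 1489·744 = 1107816 ⇒ b = 369272.
(Check via b = v(v − 1)/6 = 1489·1488/6 = 2215632/6 = 369272.)

r = 744, b = 369272.


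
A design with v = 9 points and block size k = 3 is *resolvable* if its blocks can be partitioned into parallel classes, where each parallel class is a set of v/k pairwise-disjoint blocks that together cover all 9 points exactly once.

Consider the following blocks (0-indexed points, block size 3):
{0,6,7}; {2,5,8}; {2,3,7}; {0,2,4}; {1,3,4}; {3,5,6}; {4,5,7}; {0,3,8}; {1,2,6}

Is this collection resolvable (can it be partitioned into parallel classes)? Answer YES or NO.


v = 9, block size k = 3, number of blocks = 9.
For resolvability, blocks must partition into parallel classes of size v/k = 3.
Total blocks must therefore be a multiple of 3: 9 = 3·3 + 0 ⇒ divisible ✓.
Consider block {2,3,7}. It intersects every other block in the collection, so no parallel class of size 3 can contain it.
Since every block must belong to some parallel class in a resolution, the collection cannot be partitioned into parallel classes.
Resolvable? NO.

NO


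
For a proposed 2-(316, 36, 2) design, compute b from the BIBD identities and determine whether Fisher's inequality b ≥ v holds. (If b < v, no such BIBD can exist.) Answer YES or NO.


b = λv(v − 1)/(k(k − 1)) = 2·316·315/(36·35) = 199080/1260 = 158.
Compare with v = 316: b < v, so Fisher's inequality fails.

NO


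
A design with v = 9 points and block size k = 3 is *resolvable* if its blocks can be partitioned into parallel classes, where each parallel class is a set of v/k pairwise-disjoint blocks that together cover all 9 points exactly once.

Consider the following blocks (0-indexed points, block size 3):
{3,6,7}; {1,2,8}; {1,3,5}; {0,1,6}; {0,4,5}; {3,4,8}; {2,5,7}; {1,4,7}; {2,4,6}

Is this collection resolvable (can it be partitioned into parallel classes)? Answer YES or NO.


v = 9, block size k = 3, number of blocks = 9.
For resolvability, blocks must partition into parallel classes of size v/k = 3.
Total blocks must therefore be a multiple of 3: 9 = 3·3 + 0 ⇒ divisible ✓.
Consider block {1,3,5}. The only other block(s) in the collection disjoint from it are {2,4,6} — just 1 block(s). Any parallel class containing {1,3,5} would need 2 other blocks each disjoint from it, so no parallel class of size 3 can contain {1,3,5}.
Since every block must belong to some parallel class in a resolution, the collection cannot be partitioned into parallel classes.
Resolvable? NO.

NO


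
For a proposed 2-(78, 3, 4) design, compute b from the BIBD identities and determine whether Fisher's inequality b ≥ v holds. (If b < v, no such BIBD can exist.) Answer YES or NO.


r = λ(v − 1)/(k − 1) = 4·77/2 = 154.
b = vr/k = 78·154/3 = 4004.
Fisher's inequality: b ≥ v ⇔ 4004 ≥ 78? YES.

YES


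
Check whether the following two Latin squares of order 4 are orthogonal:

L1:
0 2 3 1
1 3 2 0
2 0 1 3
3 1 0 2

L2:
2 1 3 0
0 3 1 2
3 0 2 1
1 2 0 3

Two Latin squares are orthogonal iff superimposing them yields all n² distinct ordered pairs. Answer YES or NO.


Form the n² = 16 superimposed pairs (L1[i][j], L2[i][j]), row by row (rows and columns indexed from 0):
row 0: (0,2) (2,1) (3,3) (1,0)
row 1: (1,0) (3,3) (2,1) (0,2)
row 2: (2,3) (0,0) (1,2) (3,1)
row 3: (3,1) (1,2) (0,0) (2,3)
Orthogonality requires all 16 pairs distinct.
But the pair (1,0) repeats: cell (0,3) has L1 = 1, L2 = 0, and cell (1,0) has L1 = 1, L2 = 0.
A repeated pair means some other pair never occurs (only 8 distinct pairs out of 16), so the squares are not orthogonal.
Conclusion: NO.

NO


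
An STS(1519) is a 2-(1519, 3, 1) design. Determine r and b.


An STS(v) is a 2-(v, 3, 1) BIBD: block size k = 3, λ = 1.
Replication: r(k − 1) = λ(v − 1) ⇒ r·2 = 1519 − 1 = 1518 ⇒ r = 759.
Block count: b = v(v − 1)/6 = 1519·1518/6 = 2305842/6 = 384307.

r = 759, b = 384307.


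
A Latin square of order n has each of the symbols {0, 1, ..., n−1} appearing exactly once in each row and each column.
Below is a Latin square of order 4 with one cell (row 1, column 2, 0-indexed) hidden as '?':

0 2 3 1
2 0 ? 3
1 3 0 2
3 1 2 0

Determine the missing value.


Row 1 contains symbols [0, 2, 3] — missing [1].
Column 2 contains symbols [0, 2, 3] — missing [1].
The missing symbol must appear in both missing sets; intersection = [1].
Therefore the hidden value is 1.

Missing value = 1.


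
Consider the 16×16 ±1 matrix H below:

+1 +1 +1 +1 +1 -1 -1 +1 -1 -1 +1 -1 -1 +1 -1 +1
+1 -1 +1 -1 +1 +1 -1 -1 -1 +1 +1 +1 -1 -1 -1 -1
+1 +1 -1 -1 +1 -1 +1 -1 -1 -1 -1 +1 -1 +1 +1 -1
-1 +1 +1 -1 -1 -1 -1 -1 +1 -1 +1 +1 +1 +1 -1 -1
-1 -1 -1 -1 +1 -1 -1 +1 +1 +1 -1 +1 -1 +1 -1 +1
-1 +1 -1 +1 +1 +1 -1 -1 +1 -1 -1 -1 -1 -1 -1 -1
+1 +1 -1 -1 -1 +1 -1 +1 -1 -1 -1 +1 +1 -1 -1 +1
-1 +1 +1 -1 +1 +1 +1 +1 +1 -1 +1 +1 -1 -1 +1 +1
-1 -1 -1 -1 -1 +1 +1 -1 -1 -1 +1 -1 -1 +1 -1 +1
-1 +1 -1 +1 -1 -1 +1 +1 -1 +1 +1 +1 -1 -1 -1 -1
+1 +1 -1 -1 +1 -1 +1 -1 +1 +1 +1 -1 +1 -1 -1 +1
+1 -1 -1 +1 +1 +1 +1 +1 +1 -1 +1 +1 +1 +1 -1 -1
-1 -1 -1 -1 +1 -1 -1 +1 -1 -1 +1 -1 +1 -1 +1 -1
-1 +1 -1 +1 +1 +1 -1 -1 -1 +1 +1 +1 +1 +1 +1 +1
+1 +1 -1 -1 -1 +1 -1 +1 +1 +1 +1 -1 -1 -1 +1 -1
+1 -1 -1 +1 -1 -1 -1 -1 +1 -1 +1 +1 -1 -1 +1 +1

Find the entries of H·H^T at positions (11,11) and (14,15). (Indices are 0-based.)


Row 11 of H: [1, -1, -1, 1, 1, 1, 1, 1, 1, -1, 1, 1, 1, 1, -1, -1].
Row 14 of H: [1, 1, -1, -1, -1, 1, -1, 1, 1, 1, 1, -1, -1, -1, 1, -1].
Row 15 of H: [1, -1, -1, 1, -1, -1, -1, -1, 1, -1, 1, 1, -1, -1, 1, 1].
(H·H^T)[11][11] = Σ_j H[11][j]·H[11][j] = (1)² + (-1)² + (-1)² + (1)² + (1)² + (1)² + (1)² + (1)² + (1)² + (-1)² + (1)² + (1)² + (1)² + (1)² + (-1)² + (-1)² = 1 + 1 + 1 + 1 + 1 + 1 + 1 + 1 + 1 + 1 + 1 + 1 + 1 + 1 + 1 + 1 = 16.
(H·H^T)[14][15] = Σ_j H[14][j]·H[15][j] = (1)·(1) + (1)·(-1) + (-1)·(-1) + (-1)·(1) + (-1)·(-1) + (1)·(-1) + (-1)·(-1) + (1)·(-1) + (1)·(1) + (1)·(-1) + (1)·(1) + (-1)·(1) + (-1)·(-1) + (-1)·(-1) + (1)·(1) + (-1)·(1) = 1 + -1 + 1 + -1 + 1 + -1 + 1 + -1 + 1 + -1 + 1 + -1 + 1 + 1 + 1 + -1 = 2.
Rows 14 and 15 are not orthogonal (dot product = 2 ≠ 0), so H is not a Hadamard matrix.

(11,11) entry = 16; (14,15) entry = 2.


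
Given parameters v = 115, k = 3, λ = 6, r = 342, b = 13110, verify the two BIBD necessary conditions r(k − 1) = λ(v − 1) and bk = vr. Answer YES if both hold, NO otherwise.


Condition (i): r(k − 1) = 342·2 = 684; λ(v − 1) = 6·114 = 684. Match? YES.
Condition (ii): bk = 13110·3 = 39330; vr = 115·342 = 39330. Match? YES.
Both conditions hold? YES.

YES


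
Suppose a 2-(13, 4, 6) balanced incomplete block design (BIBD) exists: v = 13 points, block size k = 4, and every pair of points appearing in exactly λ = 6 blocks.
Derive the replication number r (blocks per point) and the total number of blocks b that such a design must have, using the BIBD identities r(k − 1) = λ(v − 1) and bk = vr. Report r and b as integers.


Any 2-(v, k, λ) BIBD satisfies two necessary conditions:
  (i)  Each point sits in r blocks, and counting incidences through any fixed point gives r(k − 1) = λ(v − 1), so r = λ(v − 1)/(k − 1).
  (ii) Total incidences bk = vr, so b = vr/k.
Step 1: r = λ(v − 1)/(k − 1) = 6·(13 − 1)/(4 − 1) = 6·12/3 = 72/3 = 24.
Step 2: b = vr/k = 13·24/4 = 312/4 = 78.
Check integrality: r = 24 ∈ Z ✓, b = 78 ∈ Z ✓.
(These identities are necessary conditions: they determine r and b for any design with these parameters, but do not by themselves prove that one exists.)

r = 24, b = 78.


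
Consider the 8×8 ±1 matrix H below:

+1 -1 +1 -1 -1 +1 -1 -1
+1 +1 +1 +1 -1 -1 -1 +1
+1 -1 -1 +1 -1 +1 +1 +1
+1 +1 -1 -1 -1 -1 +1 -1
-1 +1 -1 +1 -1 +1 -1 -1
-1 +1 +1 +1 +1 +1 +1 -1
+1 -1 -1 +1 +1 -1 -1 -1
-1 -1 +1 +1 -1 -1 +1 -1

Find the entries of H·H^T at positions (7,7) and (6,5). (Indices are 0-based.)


Row 5 of H: [-1, 1, 1, 1, 1, 1, 1, -1].
Row 6 of H: [1, -1, -1, 1, 1, -1, -1, -1].
Row 7 of H: [-1, -1, 1, 1, -1, -1, 1, -1].
(H·H^T)[7][7] = Σ_j H[7][j]·H[7][j] = (-1)² + (-1)² + (1)² + (1)² + (-1)² + (-1)² + (1)² + (-1)² = 1 + 1 + 1 + 1 + 1 + 1 + 1 + 1 = 8.
(H·H^T)[6][5] = Σ_j H[6][j]·H[5][j] = (1)·(-1) + (-1)·(1) + (-1)·(1) + (1)·(1) + (1)·(1) + (-1)·(1) + (-1)·(1) + (-1)·(-1) = -1 + -1 + -1 + 1 + 1 + -1 + -1 + 1 = -2.
Rows 6 and 5 are not orthogonal (dot product = -2 ≠ 0), so H is not a Hadamard matrix.

(7,7) entry = 8; (6,5) entry = -2.


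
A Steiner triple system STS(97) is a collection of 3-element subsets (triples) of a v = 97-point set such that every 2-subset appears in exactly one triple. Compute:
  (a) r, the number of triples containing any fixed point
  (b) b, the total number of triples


An STS(v) is a 2-(v, 3, 1) BIBD: block size k = 3, λ = 1.
Replication: r(k − 1) = λ(v − 1) ⇒ r·2 = 97 − 1 = 96 ⇒ r = 48.
Block count: bk = vr ⇒ b·3 = 97·48 = 4656 ⇒ b = 1552.
(Check via b = v(v − 1)/6 = 97·96/6 = 9312/6 = 1552.)

r = 48, b = 1552.


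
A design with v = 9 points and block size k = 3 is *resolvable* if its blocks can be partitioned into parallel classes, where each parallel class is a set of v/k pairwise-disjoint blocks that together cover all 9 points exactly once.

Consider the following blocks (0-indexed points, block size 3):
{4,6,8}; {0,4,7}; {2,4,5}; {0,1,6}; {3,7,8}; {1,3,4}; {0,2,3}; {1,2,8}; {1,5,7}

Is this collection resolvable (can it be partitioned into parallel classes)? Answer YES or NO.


v = 9, block size k = 3, number of blocks = 9.
For resolvability, blocks must partition into parallel classes of size v/k = 3.
Total blocks must therefore be a multiple of 3: 9 = 3·3 + 0 ⇒ divisible ✓.
Consider block {0,4,7}. The only other block(s) in the collection disjoint from it are {1,2,8} — just 1 block(s). Any parallel class containing {0,4,7} would need 2 other blocks each disjoint from it, so no parallel class of size 3 can contain {0,4,7}.
Since every block must belong to some parallel class in a resolution, the collection cannot be partitioned into parallel classes.
Resolvable? NO.

NO


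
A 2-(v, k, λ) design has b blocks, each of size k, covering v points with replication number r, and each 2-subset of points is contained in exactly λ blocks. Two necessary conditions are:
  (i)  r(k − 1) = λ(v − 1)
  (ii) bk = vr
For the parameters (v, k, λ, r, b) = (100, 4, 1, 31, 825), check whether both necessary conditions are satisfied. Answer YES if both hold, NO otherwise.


Condition (i): r(k − 1) = 31·3 = 93; λ(v − 1) = 1·99 = 99. Match? NO.
Condition (ii): bk = 825·4 = 3300; vr = 100·31 = 3100. Match? NO.
Both conditions hold? NO.

NO


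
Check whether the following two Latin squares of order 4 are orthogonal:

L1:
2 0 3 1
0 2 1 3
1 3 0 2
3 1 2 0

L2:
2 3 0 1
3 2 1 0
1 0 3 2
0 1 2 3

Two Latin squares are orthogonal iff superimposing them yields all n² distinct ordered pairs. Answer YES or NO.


Form the n² = 16 superimposed pairs (L1[i][j], L2[i][j]), row by row (rows and columns indexed from 0):
row 0: (2,2) (0,3) (3,0) (1,1)
row 1: (0,3) (2,2) (1,1) (3,0)
row 2: (1,1) (3,0) (0,3) (2,2)
row 3: (3,0) (1,1) (2,2) (0,3)
Orthogonality requires all 16 pairs distinct.
But the pair (0,3) repeats: cell (0,1) has L1 = 0, L2 = 3, and cell (1,0) has L1 = 0, L2 = 3.
A repeated pair means some other pair never occurs (only 4 distinct pairs out of 16), so the squares are not orthogonal.
Conclusion: NO.

NO


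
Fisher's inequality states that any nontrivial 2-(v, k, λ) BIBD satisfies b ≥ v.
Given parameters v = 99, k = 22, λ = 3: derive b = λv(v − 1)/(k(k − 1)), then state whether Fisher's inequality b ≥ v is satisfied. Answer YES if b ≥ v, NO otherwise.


r = λ(v − 1)/(k − 1) = 3·98/21 = 14.
b = vr/k = 99·14/22 = 63.
Fisher's inequality: b ≥ v ⇔ 63 ≥ 99? NO.

NO


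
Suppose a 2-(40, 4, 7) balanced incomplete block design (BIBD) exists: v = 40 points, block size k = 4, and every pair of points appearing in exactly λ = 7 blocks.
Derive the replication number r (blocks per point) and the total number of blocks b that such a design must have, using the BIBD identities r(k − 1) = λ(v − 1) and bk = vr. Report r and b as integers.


Any 2-(v, k, λ) BIBD satisfies two necessary conditions:
  (i)  Each point sits in r blocks, and counting incidences through any fixed point gives r(k − 1) = λ(v − 1), so r = λ(v − 1)/(k − 1).
  (ii) Total incidences bk = vr, so b = vr/k.
Step 1: r = λ(v − 1)/(k − 1) = 7·(40 − 1)/(4 − 1) = 7·39/3 = 273/3 = 91.
Step 2: b = vr/k = 40·91/4 = 3640/4 = 910.
Check integrality: r = 91 ∈ Z ✓, b = 910 ∈ Z ✓.
(These identities are necessary conditions: they determine r and b for any design with these parameters, but do not by themselves prove that one exists.)

r = 91, b = 910.


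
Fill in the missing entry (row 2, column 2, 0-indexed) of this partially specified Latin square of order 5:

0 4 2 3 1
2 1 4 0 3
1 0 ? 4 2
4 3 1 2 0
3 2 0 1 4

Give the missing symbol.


Row 2 contains symbols [0, 1, 2, 4] — missing [3].
Column 2 contains symbols [0, 1, 2, 4] — missing [3].
The missing symbol must appear in both missing sets; intersection = [3].
Therefore the hidden value is 3.

Missing value = 3.


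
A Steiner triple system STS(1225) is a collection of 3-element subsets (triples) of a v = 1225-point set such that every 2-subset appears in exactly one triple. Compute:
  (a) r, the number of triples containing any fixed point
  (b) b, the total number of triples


An STS(v) is a 2-(v, 3, 1) BIBD: block size k = 3, λ = 1.
Replication: r(k − 1) = λ(v − 1) ⇒ r·2 = 1225 − 1 = 1224 ⇒ r = 612.
Block count: bk = vr ⇒ b·3 = 1225·612 = 749700 ⇒ b = 249900.

r = 612, b = 249900.


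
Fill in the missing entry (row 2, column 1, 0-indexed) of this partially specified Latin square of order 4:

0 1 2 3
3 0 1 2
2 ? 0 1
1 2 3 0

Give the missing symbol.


Row 2 contains symbols [0, 1, 2] — missing [3].
Column 1 contains symbols [0, 1, 2] — missing [3].
The missing symbol must appear in both missing sets; intersection = [3].
Therefore the hidden value is 3.

Missing value = 3.


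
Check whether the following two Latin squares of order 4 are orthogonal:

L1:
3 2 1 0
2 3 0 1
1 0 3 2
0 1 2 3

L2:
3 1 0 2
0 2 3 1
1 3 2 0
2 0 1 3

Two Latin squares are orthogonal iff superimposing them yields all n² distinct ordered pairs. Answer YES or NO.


Form the n² = 16 superimposed pairs (L1[i][j], L2[i][j]), row by row (rows and columns indexed from 0):
row 0: (3,3) (2,1) (1,0) (0,2)
row 1: (2,0) (3,2) (0,3) (1,1)
row 2: (1,1) (0,3) (3,2) (2,0)
row 3: (0,2) (1,0) (2,1) (3,3)
Orthogonality requires all 16 pairs distinct.
But the pair (1,1) repeats: cell (1,3) has L1 = 1, L2 = 1, and cell (2,0) has L1 = 1, L2 = 1.
A repeated pair means some other pair never occurs (only 8 distinct pairs out of 16), so the squares are not orthogonal.
Conclusion: NO.

NO


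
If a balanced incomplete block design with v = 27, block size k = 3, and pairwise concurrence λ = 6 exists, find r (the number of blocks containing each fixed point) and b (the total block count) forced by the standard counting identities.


Any 2-(v, k, λ) BIBD satisfies two necessary conditions:
  (i)  Each point sits in r blocks, and counting incidences through any fixed point gives r(k − 1) = λ(v − 1), so r = λ(v − 1)/(k − 1).
  (ii) Total incidences bk = vr, so b = vr/k.
Step 1: r = λ(v − 1)/(k − 1) = 6·(27 − 1)/(3 − 1) = 6·26/2 = 156/2 = 78.
Step 2: b = vr/k = 27·78/3 = 2106/3 = 702.
Check integrality: r = 78 ∈ Z ✓, b = 702 ∈ Z ✓.
(These identities are necessary conditions: they determine r and b for any design with these parameters, but do not by themselves prove that one exists.)

r = 78, b = 702.


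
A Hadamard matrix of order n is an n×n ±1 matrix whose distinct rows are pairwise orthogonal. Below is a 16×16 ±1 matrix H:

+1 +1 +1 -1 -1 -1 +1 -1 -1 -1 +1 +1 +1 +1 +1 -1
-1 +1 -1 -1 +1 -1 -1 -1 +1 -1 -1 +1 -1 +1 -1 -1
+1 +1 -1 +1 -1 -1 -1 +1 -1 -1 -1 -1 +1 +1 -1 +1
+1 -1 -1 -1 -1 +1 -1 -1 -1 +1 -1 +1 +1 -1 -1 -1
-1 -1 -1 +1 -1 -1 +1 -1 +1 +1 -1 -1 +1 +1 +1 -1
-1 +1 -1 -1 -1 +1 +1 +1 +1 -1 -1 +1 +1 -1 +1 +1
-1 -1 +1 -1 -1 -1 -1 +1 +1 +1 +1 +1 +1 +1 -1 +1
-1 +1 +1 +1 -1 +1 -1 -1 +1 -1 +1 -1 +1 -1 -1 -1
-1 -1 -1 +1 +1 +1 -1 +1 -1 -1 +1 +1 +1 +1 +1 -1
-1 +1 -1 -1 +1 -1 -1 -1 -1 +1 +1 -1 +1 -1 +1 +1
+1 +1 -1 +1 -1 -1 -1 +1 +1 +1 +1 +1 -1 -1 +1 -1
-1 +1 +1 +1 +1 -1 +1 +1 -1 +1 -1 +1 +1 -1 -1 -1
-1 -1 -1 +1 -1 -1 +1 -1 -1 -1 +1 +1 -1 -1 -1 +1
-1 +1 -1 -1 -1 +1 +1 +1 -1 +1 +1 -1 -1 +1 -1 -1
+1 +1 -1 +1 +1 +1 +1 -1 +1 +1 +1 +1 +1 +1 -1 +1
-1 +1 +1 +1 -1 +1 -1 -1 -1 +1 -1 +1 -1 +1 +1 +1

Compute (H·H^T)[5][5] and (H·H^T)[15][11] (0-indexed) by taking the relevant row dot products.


Row 5 of H: [-1, 1, -1, -1, -1, 1, 1, 1, 1, -1, -1, 1, 1, -1, 1, 1].
Row 11 of H: [-1, 1, 1, 1, 1, -1, 1, 1, -1, 1, -1, 1, 1, -1, -1, -1].
Row 15 of H: [-1, 1, 1, 1, -1, 1, -1, -1, -1, 1, -1, 1, -1, 1, 1, 1].
(H·H^T)[5][5] = Σ_j H[5][j]·H[5][j] = (-1)² + (1)² + (-1)² + (-1)² + (-1)² + (1)² + (1)² + (1)² + (1)² + (-1)² + (-1)² + (1)² + (1)² + (-1)² + (1)² + (1)² = 1 + 1 + 1 + 1 + 1 + 1 + 1 + 1 + 1 + 1 + 1 + 1 + 1 + 1 + 1 + 1 = 16.
(H·H^T)[15][11] = Σ_j H[15][j]·H[11][j] = (-1)·(-1) + (1)·(1) + (1)·(1) + (1)·(1) + (-1)·(1) + (1)·(-1) + (-1)·(1) + (-1)·(1) + (-1)·(-1) + (1)·(1) + (-1)·(-1) + (1)·(1) + (-1)·(1) + (1)·(-1) + (1)·(-1) + (1)·(-1) = 1 + 1 + 1 + 1 + -1 + -1 + -1 + -1 + 1 + 1 + 1 + 1 + -1 + -1 + -1 + -1 = 0.
So rows 15 and 11 are orthogonal; the diagonal entry equals n = 16.

(5,5) entry = 16; (15,11) entry = 0.


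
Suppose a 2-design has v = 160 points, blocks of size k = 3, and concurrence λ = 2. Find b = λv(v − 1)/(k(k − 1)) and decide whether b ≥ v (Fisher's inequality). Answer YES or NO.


r = λ(v − 1)/(k − 1) = 2·159/2 = 159.
b = vr/k = 160·159/3 = 8480.
Fisher's inequality: b ≥ v ⇔ 8480 ≥ 160? YES.

YES


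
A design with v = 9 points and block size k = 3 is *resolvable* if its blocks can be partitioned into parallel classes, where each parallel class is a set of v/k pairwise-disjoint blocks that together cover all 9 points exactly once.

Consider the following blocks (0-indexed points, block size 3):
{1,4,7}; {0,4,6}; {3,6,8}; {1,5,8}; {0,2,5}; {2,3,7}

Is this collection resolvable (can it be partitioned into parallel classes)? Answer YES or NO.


v = 9, block size k = 3, number of blocks = 6.
For resolvability, blocks must partition into parallel classes of size v/k = 3.
Total blocks must therefore be a multiple of 3: 6 = 3·2 + 0 ⇒ divisible ✓.
Greedy packing gives 2 candidate class(es). Each should be a full parallel class (size 3, covers all 9 points).
  Class 1 (3 blocks): {1,4,7}; {3,6,8}; {0,2,5}. Points covered: [0, 1, 2, 3, 4, 5, 6, 7, 8].
  Class 2 (3 blocks): {0,4,6}; {1,5,8}; {2,3,7}. Points covered: [0, 1, 2, 3, 4, 5, 6, 7, 8].
All classes full (size 3)? YES. All classes cover every point? YES.
Resolvable? YES.

YES


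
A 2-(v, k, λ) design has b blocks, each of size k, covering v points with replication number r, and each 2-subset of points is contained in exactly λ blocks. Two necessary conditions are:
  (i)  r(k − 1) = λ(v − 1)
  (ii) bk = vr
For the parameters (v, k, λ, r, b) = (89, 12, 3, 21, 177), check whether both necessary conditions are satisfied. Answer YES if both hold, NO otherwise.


Condition (i): r(k − 1) = 21·11 = 231; λ(v − 1) = 3·88 = 264. Match? NO.
Condition (ii): bk = 177·12 = 2124; vr = 89·21 = 1869. Match? NO.
Both conditions hold? NO.

NO


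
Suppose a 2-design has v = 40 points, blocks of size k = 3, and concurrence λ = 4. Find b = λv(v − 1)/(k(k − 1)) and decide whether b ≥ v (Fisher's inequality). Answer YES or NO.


r = λ(v − 1)/(k − 1) = 4·39/2 = 78.
b = vr/k = 40·78/3 = 1040.
Fisher's inequality: b ≥ v ⇔ 1040 ≥ 40? YES.

YES


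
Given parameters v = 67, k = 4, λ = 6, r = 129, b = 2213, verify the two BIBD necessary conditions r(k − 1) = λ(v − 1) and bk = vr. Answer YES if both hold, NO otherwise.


Condition (i): r(k − 1) = 129·3 = 387; λ(v − 1) = 6·66 = 396. Match? NO.
Condition (ii): bk = 2213·4 = 8852; vr = 67·129 = 8643. Match? NO.
Both conditions hold? NO.

NO


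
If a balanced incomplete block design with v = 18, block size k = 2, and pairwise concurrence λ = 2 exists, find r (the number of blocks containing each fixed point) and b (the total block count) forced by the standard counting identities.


Any 2-(v, k, λ) BIBD satisfies two necessary conditions:
  (i)  Each point sits in r blocks, and counting incidences through any fixed point gives r(k − 1) = λ(v − 1), so r = λ(v − 1)/(k − 1).
  (ii) Total incidences bk = vr, so b = vr/k.
Step 1: r = λ(v − 1)/(k − 1) = 2·(18 − 1)/(2 − 1) = 2·17/1 = 34/1 = 34.
Step 2: b = vr/k = 18·34/2 = 612/2 = 306.
Check integrality: r = 34 ∈ Z ✓, b = 306 ∈ Z ✓.
(These identities are necessary conditions: they determine r and b for any design with these parameters, but do not by themselves prove that one exists.)

r = 34, b = 306.


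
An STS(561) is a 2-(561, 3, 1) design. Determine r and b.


An STS(v) is a 2-(v, 3, 1) BIBD: block size k = 3, λ = 1.
Replication: r(k − 1) = λ(v − 1) ⇒ r·2 = 561 − 1 = 560 ⇒ r = 280.
Block count: b = v(v − 1)/6 = 561·560/6 = 314160/6 = 52360.

r = 280, b = 52360.


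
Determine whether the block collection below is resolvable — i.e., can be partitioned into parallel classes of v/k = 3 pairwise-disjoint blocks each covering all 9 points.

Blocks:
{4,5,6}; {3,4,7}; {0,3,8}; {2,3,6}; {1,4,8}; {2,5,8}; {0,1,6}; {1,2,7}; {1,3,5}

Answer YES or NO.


v = 9, block size k = 3, number of blocks = 9.
For resolvability, blocks must partition into parallel classes of size v/k = 3.
Total blocks must therefore be a multiple of 3: 9 = 3·3 + 0 ⇒ divisible ✓.
Consider block {2,3,6}. The only other block(s) in the collection disjoint from it are {1,4,8} — just 1 block(s). Any parallel class containing {2,3,6} would need 2 other blocks each disjoint from it, so no parallel class of size 3 can contain {2,3,6}.
Since every block must belong to some parallel class in a resolution, the collection cannot be partitioned into parallel classes.
Resolvable? NO.

NO


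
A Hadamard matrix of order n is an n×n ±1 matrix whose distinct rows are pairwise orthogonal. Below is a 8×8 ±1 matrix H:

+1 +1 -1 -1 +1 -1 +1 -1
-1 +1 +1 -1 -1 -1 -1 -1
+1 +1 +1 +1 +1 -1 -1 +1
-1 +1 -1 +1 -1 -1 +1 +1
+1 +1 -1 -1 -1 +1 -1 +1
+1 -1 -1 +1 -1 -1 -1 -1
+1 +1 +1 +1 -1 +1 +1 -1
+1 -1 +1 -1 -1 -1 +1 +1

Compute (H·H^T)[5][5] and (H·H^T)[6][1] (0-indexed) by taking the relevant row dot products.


Row 1 of H: [-1, 1, 1, -1, -1, -1, -1, -1].
Row 5 of H: [1, -1, -1, 1, -1, -1, -1, -1].
Row 6 of H: [1, 1, 1, 1, -1, 1, 1, -1].
(H·H^T)[5][5] = Σ_j H[5][j]·H[5][j] = (1)² + (-1)² + (-1)² + (1)² + (-1)² + (-1)² + (-1)² + (-1)² = 1 + 1 + 1 + 1 + 1 + 1 + 1 + 1 = 8.
(H·H^T)[6][1] = Σ_j H[6][j]·H[1][j] = (1)·(-1) + (1)·(1) + (1)·(1) + (1)·(-1) + (-1)·(-1) + (1)·(-1) + (1)·(-1) + (-1)·(-1) = -1 + 1 + 1 + -1 + 1 + -1 + -1 + 1 = 0.
So rows 6 and 1 are orthogonal; the diagonal entry equals n = 8.

(5,5) entry = 8; (6,1) entry = 0.


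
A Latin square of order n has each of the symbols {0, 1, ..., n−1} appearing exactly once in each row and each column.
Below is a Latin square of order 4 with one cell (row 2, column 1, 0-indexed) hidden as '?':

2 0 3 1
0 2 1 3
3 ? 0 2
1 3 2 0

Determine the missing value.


Row 2 contains symbols [0, 2, 3] — missing [1].
Column 1 contains symbols [0, 2, 3] — missing [1].
The missing symbol must appear in both missing sets; intersection = [1].
Therefore the hidden value is 1.

Missing value = 1.


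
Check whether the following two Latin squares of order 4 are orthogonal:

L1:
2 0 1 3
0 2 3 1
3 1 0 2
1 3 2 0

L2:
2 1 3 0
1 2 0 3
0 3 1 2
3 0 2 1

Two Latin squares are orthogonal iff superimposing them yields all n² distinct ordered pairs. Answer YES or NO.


Form the n² = 16 superimposed pairs (L1[i][j], L2[i][j]), row by row (rows and columns indexed from 0):
row 0: (2,2) (0,1) (1,3) (3,0)
row 1: (0,1) (2,2) (3,0) (1,3)
row 2: (3,0) (1,3) (0,1) (2,2)
row 3: (1,3) (3,0) (2,2) (0,1)
Orthogonality requires all 16 pairs distinct.
But the pair (0,1) repeats: cell (0,1) has L1 = 0, L2 = 1, and cell (1,0) has L1 = 0, L2 = 1.
A repeated pair means some other pair never occurs (only 4 distinct pairs out of 16), so the squares are not orthogonal.
Conclusion: NO.

NO


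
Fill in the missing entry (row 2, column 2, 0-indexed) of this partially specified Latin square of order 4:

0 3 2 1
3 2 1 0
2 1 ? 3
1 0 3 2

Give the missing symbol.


Row 2 contains symbols [1, 2, 3] — missing [0].
Column 2 contains symbols [1, 2, 3] — missing [0].
The missing symbol must appear in both missing sets; intersection = [0].
Therefore the hidden value is 0.

Missing value = 0.


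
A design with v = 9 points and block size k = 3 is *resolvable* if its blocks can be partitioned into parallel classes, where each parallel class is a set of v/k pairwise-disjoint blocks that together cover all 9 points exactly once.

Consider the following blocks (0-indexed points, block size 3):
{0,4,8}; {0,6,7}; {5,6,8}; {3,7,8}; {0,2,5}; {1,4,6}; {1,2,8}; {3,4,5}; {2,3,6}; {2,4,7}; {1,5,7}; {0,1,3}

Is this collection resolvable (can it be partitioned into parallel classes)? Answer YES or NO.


v = 9, block size k = 3, number of blocks = 12.
For resolvability, blocks must partition into parallel classes of size v/k = 3.
Total blocks must therefore be a multiple of 3: 12 = 3·4 + 0 ⇒ divisible ✓.
Greedy packing gives 4 candidate class(es). Each should be a full parallel class (size 3, covers all 9 points).
  Class 1 (3 blocks): {0,4,8}; {2,3,6}; {1,5,7}. Points covered: [0, 1, 2, 3, 4, 5, 6, 7, 8].
  Class 2 (3 blocks): {0,6,7}; {1,2,8}; {3,4,5}. Points covered: [0, 1, 2, 3, 4, 5, 6, 7, 8].
  Class 3 (3 blocks): {5,6,8}; {2,4,7}; {0,1,3}. Points covered: [0, 1, 2, 3, 4, 5, 6, 7, 8].
  Class 4 (3 blocks): {3,7,8}; {0,2,5}; {1,4,6}. Points covered: [0, 1, 2, 3, 4, 5, 6, 7, 8].
All classes full (size 3)? YES. All classes cover every point? YES.
Resolvable? YES.

YES


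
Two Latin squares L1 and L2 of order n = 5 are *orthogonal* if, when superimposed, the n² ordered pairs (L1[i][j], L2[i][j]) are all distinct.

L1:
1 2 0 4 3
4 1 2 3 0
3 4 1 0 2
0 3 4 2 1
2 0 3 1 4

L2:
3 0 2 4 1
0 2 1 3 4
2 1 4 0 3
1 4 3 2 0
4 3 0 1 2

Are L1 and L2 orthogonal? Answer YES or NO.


Form the n² = 25 superimposed pairs (L1[i][j], L2[i][j]), row by row (rows and columns indexed from 0):
row 0: (1,3) (2,0) (0,2) (4,4) (3,1)
row 1: (4,0) (1,2) (2,1) (3,3) (0,4)
row 2: (3,2) (4,1) (1,4) (0,0) (2,3)
row 3: (0,1) (3,4) (4,3) (2,2) (1,0)
row 4: (2,4) (0,3) (3,0) (1,1) (4,2)
Orthogonality requires all 25 pairs distinct.
Check by first coordinate: for each symbol s of L1, list the L2 entries in the n cells where L1 = s; they must all differ.
  L1 = 0: L2 entries (in reading order) 2, 4, 0, 1, 3 — all 5 distinct ✓
  L1 = 1: L2 entries (in reading order) 3, 2, 4, 0, 1 — all 5 distinct ✓
  L1 = 2: L2 entries (in reading order) 0, 1, 3, 2, 4 — all 5 distinct ✓
  L1 = 3: L2 entries (in reading order) 1, 3, 2, 4, 0 — all 5 distinct ✓
  L1 = 4: L2 entries (in reading order) 4, 0, 1, 3, 2 — all 5 distinct ✓
Every symbol of L1 meets every symbol of L2 exactly once, so all 25 pairs are distinct (25 of 25).
Conclusion: YES.

YES


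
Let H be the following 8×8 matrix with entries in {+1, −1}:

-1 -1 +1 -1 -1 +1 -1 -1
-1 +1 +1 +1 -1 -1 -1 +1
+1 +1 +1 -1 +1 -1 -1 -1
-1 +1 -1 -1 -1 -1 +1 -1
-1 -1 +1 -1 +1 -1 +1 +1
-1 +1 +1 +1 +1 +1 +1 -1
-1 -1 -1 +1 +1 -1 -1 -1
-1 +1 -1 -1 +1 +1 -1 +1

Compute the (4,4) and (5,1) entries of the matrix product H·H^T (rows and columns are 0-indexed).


Row 1 of H: [-1, 1, 1, 1, -1, -1, -1, 1].
Row 4 of H: [-1, -1, 1, -1, 1, -1, 1, 1].
Row 5 of H: [-1, 1, 1, 1, 1, 1, 1, -1].
(H·H^T)[4][4] = Σ_j H[4][j]·H[4][j] = (-1)² + (-1)² + (1)² + (-1)² + (1)² + (-1)² + (1)² + (1)² = 1 + 1 + 1 + 1 + 1 + 1 + 1 + 1 = 8.
(H·H^T)[5][1] = Σ_j H[5][j]·H[1][j] = (-1)·(-1) + (1)·(1) + (1)·(1) + (1)·(1) + (1)·(-1) + (1)·(-1) + (1)·(-1) + (-1)·(1) = 1 + 1 + 1 + 1 + -1 + -1 + -1 + -1 = 0.
So rows 5 and 1 are orthogonal; the diagonal entry equals n = 8.

(4,4) entry = 8; (5,1) entry = 0.


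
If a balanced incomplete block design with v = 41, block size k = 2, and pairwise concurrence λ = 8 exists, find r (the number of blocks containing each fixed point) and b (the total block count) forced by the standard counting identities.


Any 2-(v, k, λ) BIBD satisfies two necessary conditions:
  (i)  Each point sits in r blocks, and counting incidences through any fixed point gives r(k − 1) = λ(v − 1), so r = λ(v − 1)/(k − 1).
  (ii) Total incidences bk = vr, so b = vr/k.
Step 1: r = λ(v − 1)/(k − 1) = 8·(41 − 1)/(2 − 1) = 8·40/1 = 320/1 = 320.
Step 2: b = vr/k = 41·320/2 = 13120/2 = 6560.
Check integrality: r = 320 ∈ Z ✓, b = 6560 ∈ Z ✓.
(These identities are necessary conditions: they determine r and b for any design with these parameters, but do not by themselves prove that one exists.)

r = 320, b = 6560.


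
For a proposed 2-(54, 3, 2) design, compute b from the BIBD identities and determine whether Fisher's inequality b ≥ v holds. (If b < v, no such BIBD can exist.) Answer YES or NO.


b = λv(v − 1)/(k(k − 1)) = 2·54·53/(3·2) = 5724/6 = 954.
Compare with v = 54: b ≥ v, so Fisher's inequality holds.

YES


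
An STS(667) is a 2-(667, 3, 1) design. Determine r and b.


An STS(v) is a 2-(v, 3, 1) BIBD: block size k = 3, λ = 1.
Replication: r(k − 1) = λ(v − 1) ⇒ r·2 = 667 − 1 = 666 ⇒ r = 333.
Block count: b = v(v − 1)/6 = 667·666/6 = 444222/6 = 74037.
(Check via bk = vr: 74037·3 = 222111 = 667·333 = 222111 ✓.)

r = 333, b = 74037.


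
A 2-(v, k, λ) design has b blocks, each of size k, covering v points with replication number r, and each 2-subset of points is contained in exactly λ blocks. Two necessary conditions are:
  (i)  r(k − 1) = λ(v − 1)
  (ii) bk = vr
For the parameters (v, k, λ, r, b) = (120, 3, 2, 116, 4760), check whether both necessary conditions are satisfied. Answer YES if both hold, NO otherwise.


Condition (i): r(k − 1) = 116·2 = 232; λ(v − 1) = 2·119 = 238. Match? NO.
Condition (ii): bk = 4760·3 = 14280; vr = 120·116 = 13920. Match? NO.
Both conditions hold? NO.

NO


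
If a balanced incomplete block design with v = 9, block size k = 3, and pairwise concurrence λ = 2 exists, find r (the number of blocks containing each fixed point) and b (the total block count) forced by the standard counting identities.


Any 2-(v, k, λ) BIBD satisfies two necessary conditions:
  (i)  Each point sits in r blocks, and counting incidences through any fixed point gives r(k − 1) = λ(v − 1), so r = λ(v − 1)/(k − 1).
  (ii) Total incidences bk = vr, so b = vr/k.
Step 1: r = λ(v − 1)/(k − 1) = 2·(9 − 1)/(3 − 1) = 2·8/2 = 16/2 = 8.
Step 2: b = vr/k = 9·8/3 = 72/3 = 24.
Check integrality: r = 8 ∈ Z ✓, b = 24 ∈ Z ✓.
(These identities are necessary conditions: they determine r and b for any design with these parameters, but do not by themselves prove that one exists.)

r = 8, b = 24.


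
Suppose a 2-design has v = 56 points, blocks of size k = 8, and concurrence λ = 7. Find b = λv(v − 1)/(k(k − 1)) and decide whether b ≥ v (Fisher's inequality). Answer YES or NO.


b = λv(v − 1)/(k(k − 1)) = 7·56·55/(8·7) = 21560/56 = 385.
Compare with v = 56: b ≥ v, so Fisher's inequality holds.

YES


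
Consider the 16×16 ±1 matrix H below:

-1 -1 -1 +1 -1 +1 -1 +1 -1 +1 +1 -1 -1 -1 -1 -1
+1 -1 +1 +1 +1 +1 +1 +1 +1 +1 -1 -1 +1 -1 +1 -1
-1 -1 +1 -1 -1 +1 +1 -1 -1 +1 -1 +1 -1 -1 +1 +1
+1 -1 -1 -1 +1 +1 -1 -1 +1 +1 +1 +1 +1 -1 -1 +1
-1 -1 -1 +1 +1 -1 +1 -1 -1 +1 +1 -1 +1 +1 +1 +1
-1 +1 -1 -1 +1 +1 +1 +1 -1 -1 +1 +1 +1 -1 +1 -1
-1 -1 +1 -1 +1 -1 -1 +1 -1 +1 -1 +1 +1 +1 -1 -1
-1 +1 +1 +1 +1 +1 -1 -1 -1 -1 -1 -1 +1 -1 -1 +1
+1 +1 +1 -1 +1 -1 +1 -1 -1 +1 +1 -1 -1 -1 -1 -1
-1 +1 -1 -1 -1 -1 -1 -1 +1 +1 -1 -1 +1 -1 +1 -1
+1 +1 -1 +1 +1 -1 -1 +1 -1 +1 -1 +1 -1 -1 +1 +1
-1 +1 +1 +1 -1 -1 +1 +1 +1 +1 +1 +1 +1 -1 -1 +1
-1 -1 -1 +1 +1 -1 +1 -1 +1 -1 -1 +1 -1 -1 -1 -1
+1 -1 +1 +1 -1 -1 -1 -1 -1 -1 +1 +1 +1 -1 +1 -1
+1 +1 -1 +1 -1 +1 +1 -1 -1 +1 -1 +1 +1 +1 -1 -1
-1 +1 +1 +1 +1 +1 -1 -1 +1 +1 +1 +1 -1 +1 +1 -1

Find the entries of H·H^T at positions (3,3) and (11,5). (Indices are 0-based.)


Row 3 of H: [1, -1, -1, -1, 1, 1, -1, -1, 1, 1, 1, 1, 1, -1, -1, 1].
Row 5 of H: [-1, 1, -1, -1, 1, 1, 1, 1, -1, -1, 1, 1, 1, -1, 1, -1].
Row 11 of H: [-1, 1, 1, 1, -1, -1, 1, 1, 1, 1, 1, 1, 1, -1, -1, 1].
(H·H^T)[3][3] = Σ_j H[3][j]·H[3][j] = (1)² + (-1)² + (-1)² + (-1)² + (1)² + (1)² + (-1)² + (-1)² + (1)² + (1)² + (1)² + (1)² + (1)² + (-1)² + (-1)² + (1)² = 1 + 1 + 1 + 1 + 1 + 1 + 1 + 1 + 1 + 1 + 1 + 1 + 1 + 1 + 1 + 1 = 16.
(H·H^T)[11][5] = Σ_j H[11][j]·H[5][j] = (-1)·(-1) + (1)·(1) + (1)·(-1) + (1)·(-1) + (-1)·(1) + (-1)·(1) + (1)·(1) + (1)·(1) + (1)·(-1) + (1)·(-1) + (1)·(1) + (1)·(1) + (1)·(1) + (-1)·(-1) + (-1)·(1) + (1)·(-1) = 1 + 1 + -1 + -1 + -1 + -1 + 1 + 1 + -1 + -1 + 1 + 1 + 1 + 1 + -1 + -1 = 0.
So rows 11 and 5 are orthogonal; the diagonal entry equals n = 16.

(3,3) entry = 16; (11,5) entry = 0.
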